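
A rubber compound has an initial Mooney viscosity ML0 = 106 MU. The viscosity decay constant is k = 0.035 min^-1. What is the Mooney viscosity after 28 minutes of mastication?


ML = ML0 * exp(-k * t)
ML = 106 * exp(-0.035 * 28)
ML = 106 * 0.3753
ML = 39.78 MU

39.78 MU


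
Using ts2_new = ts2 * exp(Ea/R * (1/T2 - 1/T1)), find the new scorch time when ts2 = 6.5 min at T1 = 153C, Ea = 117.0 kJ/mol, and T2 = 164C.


Convert temperatures: T1 = 153 + 273.15 = 426.15 K, T2 = 164 + 273.15 = 437.15 K
ts2_new = 6.5 * exp(117000 / 8.314 * (1/437.15 - 1/426.15))
1/T2 - 1/T1 = -5.9047e-05
ts2_new = 2.83 min

2.83 min


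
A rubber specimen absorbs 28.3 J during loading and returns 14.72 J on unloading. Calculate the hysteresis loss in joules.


Hysteresis loss = loading - unloading
= 28.3 - 14.72
= 13.58 J

13.58 J


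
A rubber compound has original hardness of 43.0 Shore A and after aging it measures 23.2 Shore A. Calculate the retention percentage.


Retention = aged / original * 100
= 23.2 / 43.0 * 100
= 54.0%

54.0%


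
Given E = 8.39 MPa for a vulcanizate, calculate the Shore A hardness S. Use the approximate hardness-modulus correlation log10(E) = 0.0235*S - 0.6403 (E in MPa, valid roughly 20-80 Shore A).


log10(E) = 0.0235*S - 0.6403  =>  S = (log10(E) + 0.6403) / 0.0235
log10(8.39) = 0.923762
S = (0.923762 + 0.6403) / 0.0235 = 1.564062 / 0.0235
S = 66.6

Shore A = 66.6


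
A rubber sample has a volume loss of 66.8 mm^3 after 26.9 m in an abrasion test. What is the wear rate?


Rate = volume_loss / distance
= 66.8 / 26.9
= 2.483 mm^3/m

2.483 mm^3/m


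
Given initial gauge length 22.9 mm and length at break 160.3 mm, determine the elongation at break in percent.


Elongation = (Lf - L0) / L0 * 100
= (160.3 - 22.9) / 22.9 * 100
= 137.4 / 22.9 * 100
= 600.0%

600.0%


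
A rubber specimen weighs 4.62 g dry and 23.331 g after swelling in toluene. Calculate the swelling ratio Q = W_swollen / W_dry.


Q = W_swollen / W_dry
Q = 23.331 / 4.62
Q = 5.05

Q = 5.05


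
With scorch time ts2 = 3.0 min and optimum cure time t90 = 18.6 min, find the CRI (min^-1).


CRI = 100 / (t90 - ts2)
= 100 / (18.6 - 3.0)
= 100 / 15.6
= 6.41 min^-1

6.41 min^-1


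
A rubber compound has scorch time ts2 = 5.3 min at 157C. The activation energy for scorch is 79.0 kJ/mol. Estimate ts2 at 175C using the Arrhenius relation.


Convert temperatures: T1 = 157 + 273.15 = 430.15 K, T2 = 175 + 273.15 = 448.15 K
ts2_new = 5.3 * exp(79000 / 8.314 * (1/448.15 - 1/430.15))
1/T2 - 1/T1 = -9.3375e-05
ts2_new = 2.18 min

2.18 min


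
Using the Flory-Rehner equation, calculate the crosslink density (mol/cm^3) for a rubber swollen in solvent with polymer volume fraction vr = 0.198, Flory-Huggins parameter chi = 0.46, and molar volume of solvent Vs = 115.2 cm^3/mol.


ln(1 - vr) = ln(1 - 0.198) = -0.2206
Numerator = -((-0.2206) + 0.198 + 0.46 * 0.198^2) = 0.0046
Denominator = 115.2 * (0.198^(1/3) - 0.198/2) = 55.7393
nu = 0.0046 / 55.7393 = 8.2757e-05 mol/cm^3

8.2757e-05 mol/cm^3


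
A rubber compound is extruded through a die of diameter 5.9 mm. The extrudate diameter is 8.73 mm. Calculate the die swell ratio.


Die swell ratio = D_extrudate / D_die
= 8.73 / 5.9
= 1.48

Die swell = 1.48


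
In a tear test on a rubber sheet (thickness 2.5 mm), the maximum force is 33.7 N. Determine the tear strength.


Tear strength = force / thickness
= 33.7 / 2.5
= 13.48 N/mm

13.48 N/mm


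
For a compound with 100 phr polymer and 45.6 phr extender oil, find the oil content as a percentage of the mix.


Oil % = oil / (100 + oil) * 100
= 45.6 / (100 + 45.6) * 100
= 45.6 / 145.6 * 100
= 31.32%

31.32%


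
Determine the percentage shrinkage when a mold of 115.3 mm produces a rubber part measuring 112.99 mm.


Shrinkage = (mold - part) / mold * 100
= (115.3 - 112.99) / 115.3 * 100
= 2.31 / 115.3 * 100
= 2.0%

2.0%


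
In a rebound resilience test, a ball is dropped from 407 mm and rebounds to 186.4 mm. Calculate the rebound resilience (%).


Resilience = h_rebound / h_drop * 100
= 186.4 / 407 * 100
= 45.8%

45.8%


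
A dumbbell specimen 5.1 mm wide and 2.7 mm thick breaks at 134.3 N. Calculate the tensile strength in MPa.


Area = width * thickness = 5.1 * 2.7 = 13.77 mm^2
TS = force / area = 134.3 / 13.77 = 9.75 MPa

9.75 MPa


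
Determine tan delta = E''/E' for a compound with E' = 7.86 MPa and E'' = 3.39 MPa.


tan delta = E'' / E'
= 3.39 / 7.86
= 0.4313

tan delta = 0.4313


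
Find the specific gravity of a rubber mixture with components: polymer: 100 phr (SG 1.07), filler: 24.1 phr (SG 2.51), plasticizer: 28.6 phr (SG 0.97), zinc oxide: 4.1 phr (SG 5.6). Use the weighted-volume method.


Sum of weights = 156.8
Volume contributions:
  polymer: 100/1.07 = 93.4579
  filler: 24.1/2.51 = 9.6016
  plasticizer: 28.6/0.97 = 29.4845
  zinc oxide: 4.1/5.6 = 0.7321
Sum of volumes = 133.2762
SG = 156.8 / 133.2762 = 1.177

SG = 1.177


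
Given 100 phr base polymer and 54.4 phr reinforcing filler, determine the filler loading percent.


Filler % = filler / (rubber + filler) * 100
= 54.4 / (100 + 54.4) * 100
= 54.4 / 154.4 * 100
= 35.23%

35.23%


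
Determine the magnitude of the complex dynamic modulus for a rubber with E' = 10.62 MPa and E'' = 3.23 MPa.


|E*| = sqrt(E'^2 + E''^2)
= sqrt(10.62^2 + 3.23^2)
= sqrt(112.7844 + 10.4329)
= 11.1 MPa

11.1 MPa


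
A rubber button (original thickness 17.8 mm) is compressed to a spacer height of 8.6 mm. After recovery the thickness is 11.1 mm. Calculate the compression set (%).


CS = (t0 - recovered) / (t0 - ts) * 100
= (17.8 - 11.1) / (17.8 - 8.6) * 100
= 6.7 / 9.2 * 100
= 72.8%

72.8%


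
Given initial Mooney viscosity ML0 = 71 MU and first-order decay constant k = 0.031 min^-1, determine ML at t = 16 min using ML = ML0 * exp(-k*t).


ML = ML0 * exp(-k * t)
ML = 71 * exp(-0.031 * 16)
ML = 71 * 0.6090
ML = 43.24 MU

43.24 MU


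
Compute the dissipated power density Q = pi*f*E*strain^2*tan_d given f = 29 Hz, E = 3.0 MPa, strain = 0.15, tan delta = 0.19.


Q = pi * f * E * strain^2 * tan_d
= pi * 29 * 3.0 * 0.15^2 * 0.19
= pi * 29 * 3.0 * 0.0225 * 0.19
= 1.1684

Q = 1.1684


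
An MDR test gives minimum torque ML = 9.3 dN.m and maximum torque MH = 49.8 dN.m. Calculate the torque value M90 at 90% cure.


M90 = ML + 0.9 * (MH - ML)
M90 = 9.3 + 0.9 * (49.8 - 9.3)
M90 = 9.3 + 0.9 * 40.5
M90 = 45.75 dN.m

45.75 dN.m


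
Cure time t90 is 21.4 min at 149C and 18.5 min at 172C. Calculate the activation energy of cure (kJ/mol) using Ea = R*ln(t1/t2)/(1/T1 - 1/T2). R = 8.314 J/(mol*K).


T1 = 422.15 K, T2 = 445.15 K
1/T1 - 1/T2 = 1.2239e-04
ln(t1/t2) = ln(21.4/18.5) = 0.1456
Ea = 8.314 * 0.1456 / 1.2239e-04 = 9891.8369 J/mol
Ea = 9.89 kJ/mol

9.89 kJ/mol


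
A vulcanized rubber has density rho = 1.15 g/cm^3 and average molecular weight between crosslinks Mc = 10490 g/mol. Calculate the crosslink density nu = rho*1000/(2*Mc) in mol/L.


nu = rho * 1000 / (2 * Mc)
nu = 1.15 * 1000 / (2 * 10490)
nu = 1150.0 / 20980
nu = 0.0548 mol/L

0.0548 mol/L


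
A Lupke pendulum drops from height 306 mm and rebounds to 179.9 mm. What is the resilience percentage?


Resilience = h_rebound / h_drop * 100
= 179.9 / 306 * 100
= 58.8%

58.8%


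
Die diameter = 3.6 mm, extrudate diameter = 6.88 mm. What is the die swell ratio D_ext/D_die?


Die swell ratio = D_extrudate / D_die
= 6.88 / 3.6
= 1.911

Die swell = 1.911


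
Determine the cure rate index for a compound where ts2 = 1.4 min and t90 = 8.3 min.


CRI = 100 / (t90 - ts2)
= 100 / (8.3 - 1.4)
= 100 / 6.9
= 14.49 min^-1

14.49 min^-1


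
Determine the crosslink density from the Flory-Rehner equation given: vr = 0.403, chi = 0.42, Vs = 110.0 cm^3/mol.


ln(1 - vr) = ln(1 - 0.403) = -0.5158
Numerator = -((-0.5158) + 0.403 + 0.42 * 0.403^2) = 0.0446
Denominator = 110.0 * (0.403^(1/3) - 0.403/2) = 59.0858
nu = 0.0446 / 59.0858 = 7.5528e-04 mol/cm^3

7.5528e-04 mol/cm^3


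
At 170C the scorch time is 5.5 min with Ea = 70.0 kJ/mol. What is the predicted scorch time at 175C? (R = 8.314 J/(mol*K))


Convert temperatures: T1 = 170 + 273.15 = 443.15 K, T2 = 175 + 273.15 = 448.15 K
ts2_new = 5.5 * exp(70000 / 8.314 * (1/448.15 - 1/443.15))
1/T2 - 1/T1 = -2.5177e-05
ts2_new = 4.45 min

4.45 min


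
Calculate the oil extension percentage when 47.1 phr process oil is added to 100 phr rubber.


Oil % = oil / (100 + oil) * 100
= 47.1 / (100 + 47.1) * 100
= 47.1 / 147.1 * 100
= 32.02%

32.02%


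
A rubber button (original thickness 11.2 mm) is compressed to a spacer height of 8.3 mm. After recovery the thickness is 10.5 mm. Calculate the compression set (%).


CS = (t0 - recovered) / (t0 - ts) * 100
= (11.2 - 10.5) / (11.2 - 8.3) * 100
= 0.7 / 2.9 * 100
= 24.1%

24.1%


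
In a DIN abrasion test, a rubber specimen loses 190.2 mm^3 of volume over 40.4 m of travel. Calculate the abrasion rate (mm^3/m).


Rate = volume_loss / distance
= 190.2 / 40.4
= 4.708 mm^3/m

4.708 mm^3/m


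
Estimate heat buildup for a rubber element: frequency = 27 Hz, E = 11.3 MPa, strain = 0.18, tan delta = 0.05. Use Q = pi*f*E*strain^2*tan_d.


Q = pi * f * E * strain^2 * tan_d
= pi * 27 * 11.3 * 0.18^2 * 0.05
= pi * 27 * 11.3 * 0.0324 * 0.05
= 1.5528

Q = 1.5528


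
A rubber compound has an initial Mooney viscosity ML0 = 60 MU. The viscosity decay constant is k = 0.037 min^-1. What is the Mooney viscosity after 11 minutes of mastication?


ML = ML0 * exp(-k * t)
ML = 60 * exp(-0.037 * 11)
ML = 60 * 0.6656
ML = 39.94 MU

39.94 MU


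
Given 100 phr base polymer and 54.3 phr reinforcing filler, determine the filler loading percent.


Filler % = filler / (rubber + filler) * 100
= 54.3 / (100 + 54.3) * 100
= 54.3 / 154.3 * 100
= 35.19%

35.19%


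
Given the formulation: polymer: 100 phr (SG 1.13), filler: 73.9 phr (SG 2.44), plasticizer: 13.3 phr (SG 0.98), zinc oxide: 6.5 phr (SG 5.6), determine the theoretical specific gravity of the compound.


Sum of weights = 193.7
Volume contributions:
  polymer: 100/1.13 = 88.4956
  filler: 73.9/2.44 = 30.2869
  plasticizer: 13.3/0.98 = 13.5714
  zinc oxide: 6.5/5.6 = 1.1607
Sum of volumes = 133.5146
SG = 193.7 / 133.5146 = 1.451

SG = 1.451


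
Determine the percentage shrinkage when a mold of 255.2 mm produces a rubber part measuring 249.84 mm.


Shrinkage = (mold - part) / mold * 100
= (255.2 - 249.84) / 255.2 * 100
= 5.36 / 255.2 * 100
= 2.1%

2.1%


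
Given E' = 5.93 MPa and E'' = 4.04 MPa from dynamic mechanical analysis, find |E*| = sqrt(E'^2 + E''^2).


|E*| = sqrt(E'^2 + E''^2)
= sqrt(5.93^2 + 4.04^2)
= sqrt(35.1649 + 16.3216)
= 7.175 MPa

7.175 MPa


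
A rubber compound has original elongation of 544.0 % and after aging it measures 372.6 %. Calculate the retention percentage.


Retention = aged / original * 100
= 372.6 / 544.0 * 100
= 68.5%

68.5%


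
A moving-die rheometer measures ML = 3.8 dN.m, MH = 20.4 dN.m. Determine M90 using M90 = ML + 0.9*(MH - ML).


M90 = ML + 0.9 * (MH - ML)
M90 = 3.8 + 0.9 * (20.4 - 3.8)
M90 = 3.8 + 0.9 * 16.6
M90 = 18.74 dN.m

18.74 dN.m


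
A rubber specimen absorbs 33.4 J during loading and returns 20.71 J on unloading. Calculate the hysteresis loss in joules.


Hysteresis loss = loading - unloading
= 33.4 - 20.71
= 12.69 J

12.69 J


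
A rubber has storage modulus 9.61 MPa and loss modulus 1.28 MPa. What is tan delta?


tan delta = E'' / E'
= 1.28 / 9.61
= 0.1332

tan delta = 0.1332


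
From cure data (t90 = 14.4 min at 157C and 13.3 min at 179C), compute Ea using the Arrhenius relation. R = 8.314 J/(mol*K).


T1 = 430.15 K, T2 = 452.15 K
1/T1 - 1/T2 = 1.1312e-04
ln(t1/t2) = ln(14.4/13.3) = 0.0795
Ea = 8.314 * 0.0795 / 1.1312e-04 = 5840.6497 J/mol
Ea = 5.84 kJ/mol

5.84 kJ/mol


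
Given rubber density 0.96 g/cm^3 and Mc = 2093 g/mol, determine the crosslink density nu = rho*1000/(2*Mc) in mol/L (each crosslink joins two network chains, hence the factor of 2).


nu = rho * 1000 / (2 * Mc)
nu = 0.96 * 1000 / (2 * 2093)
nu = 960.0 / 4186
nu = 0.2293 mol/L

0.2293 mol/L


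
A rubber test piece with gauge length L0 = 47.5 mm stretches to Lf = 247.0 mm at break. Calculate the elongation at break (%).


Elongation = (Lf - L0) / L0 * 100
= (247.0 - 47.5) / 47.5 * 100
= 199.5 / 47.5 * 100
= 420.0%

420.0%


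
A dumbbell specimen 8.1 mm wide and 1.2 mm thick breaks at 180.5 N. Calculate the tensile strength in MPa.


Area = width * thickness = 8.1 * 1.2 = 9.72 mm^2
TS = force / area = 180.5 / 9.72 = 18.57 MPa

18.57 MPa


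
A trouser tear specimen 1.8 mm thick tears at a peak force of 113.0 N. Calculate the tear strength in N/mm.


Tear strength = force / thickness
= 113.0 / 1.8
= 62.78 N/mm

62.78 N/mm


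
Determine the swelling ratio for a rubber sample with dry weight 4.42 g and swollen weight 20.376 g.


Q = W_swollen / W_dry
Q = 20.376 / 4.42
Q = 4.61

Q = 4.61


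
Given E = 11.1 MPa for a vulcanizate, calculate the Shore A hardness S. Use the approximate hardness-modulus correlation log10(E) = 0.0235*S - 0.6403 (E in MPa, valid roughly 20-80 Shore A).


log10(E) = 0.0235*S - 0.6403  =>  S = (log10(E) + 0.6403) / 0.0235
log10(11.1) = 1.045323
S = (1.045323 + 0.6403) / 0.0235 = 1.685623 / 0.0235
S = 71.7

Shore A = 71.7


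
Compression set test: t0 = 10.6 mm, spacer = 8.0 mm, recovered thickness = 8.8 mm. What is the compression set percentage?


CS = (t0 - recovered) / (t0 - ts) * 100
= (10.6 - 8.8) / (10.6 - 8.0) * 100
= 1.8 / 2.6 * 100
= 69.2%

69.2%


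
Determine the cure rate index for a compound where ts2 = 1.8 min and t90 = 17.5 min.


CRI = 100 / (t90 - ts2)
= 100 / (17.5 - 1.8)
= 100 / 15.7
= 6.37 min^-1

6.37 min^-1


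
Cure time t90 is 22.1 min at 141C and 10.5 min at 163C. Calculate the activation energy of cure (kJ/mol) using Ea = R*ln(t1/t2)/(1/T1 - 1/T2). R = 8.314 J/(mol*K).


T1 = 414.15 K, T2 = 436.15 K
1/T1 - 1/T2 = 1.2179e-04
ln(t1/t2) = ln(22.1/10.5) = 0.7442
Ea = 8.314 * 0.7442 / 1.2179e-04 = 50800.9600 J/mol
Ea = 50.8 kJ/mol

50.8 kJ/mol


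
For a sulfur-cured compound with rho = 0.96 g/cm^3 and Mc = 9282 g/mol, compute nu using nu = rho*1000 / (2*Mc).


nu = rho * 1000 / (2 * Mc)
nu = 0.96 * 1000 / (2 * 9282)
nu = 960.0 / 18564
nu = 0.0517 mol/L

0.0517 mol/L


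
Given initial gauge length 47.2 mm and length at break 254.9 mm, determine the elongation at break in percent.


Elongation = (Lf - L0) / L0 * 100
= (254.9 - 47.2) / 47.2 * 100
= 207.7 / 47.2 * 100
= 440.0%

440.0%


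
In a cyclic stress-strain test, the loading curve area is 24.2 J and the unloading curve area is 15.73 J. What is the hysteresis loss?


Hysteresis loss = loading - unloading
= 24.2 - 15.73
= 8.47 J

8.47 J


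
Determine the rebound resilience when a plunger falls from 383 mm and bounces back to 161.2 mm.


Resilience = h_rebound / h_drop * 100
= 161.2 / 383 * 100
= 42.1%

42.1%


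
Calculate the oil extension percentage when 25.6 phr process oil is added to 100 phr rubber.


Oil % = oil / (100 + oil) * 100
= 25.6 / (100 + 25.6) * 100
= 25.6 / 125.6 * 100
= 20.38%

20.38%


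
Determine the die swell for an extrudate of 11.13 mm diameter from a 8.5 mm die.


Die swell ratio = D_extrudate / D_die
= 11.13 / 8.5
= 1.309

Die swell = 1.309


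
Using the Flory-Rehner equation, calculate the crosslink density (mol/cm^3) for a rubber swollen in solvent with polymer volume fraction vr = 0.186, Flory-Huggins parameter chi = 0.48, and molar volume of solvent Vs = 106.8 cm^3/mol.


ln(1 - vr) = ln(1 - 0.186) = -0.2058
Numerator = -((-0.2058) + 0.186 + 0.48 * 0.186^2) = 0.0032
Denominator = 106.8 * (0.186^(1/3) - 0.186/2) = 51.0319
nu = 0.0032 / 51.0319 = 6.2487e-05 mol/cm^3

6.2487e-05 mol/cm^3


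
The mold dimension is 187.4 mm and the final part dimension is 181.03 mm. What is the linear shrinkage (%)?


Shrinkage = (mold - part) / mold * 100
= (187.4 - 181.03) / 187.4 * 100
= 6.37 / 187.4 * 100
= 3.4%

3.4%


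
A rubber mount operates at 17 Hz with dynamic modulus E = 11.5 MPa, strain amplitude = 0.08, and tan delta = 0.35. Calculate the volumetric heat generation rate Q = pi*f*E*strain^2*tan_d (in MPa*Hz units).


Q = pi * f * E * strain^2 * tan_d
= pi * 17 * 11.5 * 0.08^2 * 0.35
= pi * 17 * 11.5 * 0.0064 * 0.35
= 1.3758

Q = 1.3758


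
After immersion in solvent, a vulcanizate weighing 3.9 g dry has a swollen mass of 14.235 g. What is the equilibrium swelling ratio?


Q = W_swollen / W_dry
Q = 14.235 / 3.9
Q = 3.65

Q = 3.65


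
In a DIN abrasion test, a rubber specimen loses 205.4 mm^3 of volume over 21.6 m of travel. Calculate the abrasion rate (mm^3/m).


Rate = volume_loss / distance
= 205.4 / 21.6
= 9.509 mm^3/m

9.509 mm^3/m


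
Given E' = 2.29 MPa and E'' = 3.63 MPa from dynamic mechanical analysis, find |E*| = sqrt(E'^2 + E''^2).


|E*| = sqrt(E'^2 + E''^2)
= sqrt(2.29^2 + 3.63^2)
= sqrt(5.2441 + 13.1769)
= 4.292 MPa

4.292 MPa


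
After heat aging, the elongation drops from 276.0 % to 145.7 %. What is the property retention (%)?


Retention = aged / original * 100
= 145.7 / 276.0 * 100
= 52.8%

52.8%


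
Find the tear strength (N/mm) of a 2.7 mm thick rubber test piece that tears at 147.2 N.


Tear strength = force / thickness
= 147.2 / 2.7
= 54.52 N/mm

54.52 N/mm


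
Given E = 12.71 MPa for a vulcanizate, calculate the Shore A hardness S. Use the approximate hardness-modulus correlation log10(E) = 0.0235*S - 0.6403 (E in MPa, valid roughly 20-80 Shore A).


log10(E) = 0.0235*S - 0.6403  =>  S = (log10(E) + 0.6403) / 0.0235
log10(12.71) = 1.104146
S = (1.104146 + 0.6403) / 0.0235 = 1.744446 / 0.0235
S = 74.2

Shore A = 74.2


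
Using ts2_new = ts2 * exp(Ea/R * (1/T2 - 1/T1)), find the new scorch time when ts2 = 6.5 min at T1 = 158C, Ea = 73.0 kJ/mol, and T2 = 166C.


Convert temperatures: T1 = 158 + 273.15 = 431.15 K, T2 = 166 + 273.15 = 439.15 K
ts2_new = 6.5 * exp(73000 / 8.314 * (1/439.15 - 1/431.15))
1/T2 - 1/T1 = -4.2252e-05
ts2_new = 4.49 min

4.49 min


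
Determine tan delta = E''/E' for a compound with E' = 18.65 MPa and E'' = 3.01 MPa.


tan delta = E'' / E'
= 3.01 / 18.65
= 0.1614

tan delta = 0.1614


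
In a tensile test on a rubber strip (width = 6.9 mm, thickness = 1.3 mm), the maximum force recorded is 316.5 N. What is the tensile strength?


Area = width * thickness = 6.9 * 1.3 = 8.97 mm^2
TS = force / area = 316.5 / 8.97 = 35.28 MPa

35.28 MPa


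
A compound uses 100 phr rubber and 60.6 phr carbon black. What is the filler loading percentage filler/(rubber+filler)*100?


Filler % = filler / (rubber + filler) * 100
= 60.6 / (100 + 60.6) * 100
= 60.6 / 160.6 * 100
= 37.73%

37.73%


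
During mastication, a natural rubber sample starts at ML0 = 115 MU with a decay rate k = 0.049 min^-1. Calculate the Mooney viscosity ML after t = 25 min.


ML = ML0 * exp(-k * t)
ML = 115 * exp(-0.049 * 25)
ML = 115 * 0.2938
ML = 33.78 MU

33.78 MU


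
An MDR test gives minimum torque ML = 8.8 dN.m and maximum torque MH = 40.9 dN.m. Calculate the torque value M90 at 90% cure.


M90 = ML + 0.9 * (MH - ML)
M90 = 8.8 + 0.9 * (40.9 - 8.8)
M90 = 8.8 + 0.9 * 32.1
M90 = 37.69 dN.m

37.69 dN.m


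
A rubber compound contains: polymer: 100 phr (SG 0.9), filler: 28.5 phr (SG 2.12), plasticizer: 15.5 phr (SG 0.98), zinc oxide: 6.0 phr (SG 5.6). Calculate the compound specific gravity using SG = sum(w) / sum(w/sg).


Sum of weights = 150.0
Volume contributions:
  polymer: 100/0.9 = 111.1111
  filler: 28.5/2.12 = 13.4434
  plasticizer: 15.5/0.98 = 15.8163
  zinc oxide: 6.0/5.6 = 1.0714
Sum of volumes = 141.4423
SG = 150.0 / 141.4423 = 1.061

SG = 1.061


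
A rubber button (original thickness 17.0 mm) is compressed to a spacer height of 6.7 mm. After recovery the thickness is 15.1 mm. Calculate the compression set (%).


CS = (t0 - recovered) / (t0 - ts) * 100
= (17.0 - 15.1) / (17.0 - 6.7) * 100
= 1.9 / 10.3 * 100
= 18.4%

18.4%


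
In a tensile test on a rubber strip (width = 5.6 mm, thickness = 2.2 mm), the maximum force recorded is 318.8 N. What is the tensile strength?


Area = width * thickness = 5.6 * 2.2 = 12.32 mm^2
TS = force / area = 318.8 / 12.32 = 25.88 MPa

25.88 MPa


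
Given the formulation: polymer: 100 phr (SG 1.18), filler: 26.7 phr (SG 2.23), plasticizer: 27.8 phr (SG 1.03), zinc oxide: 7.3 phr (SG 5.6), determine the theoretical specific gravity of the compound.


Sum of weights = 161.8
Volume contributions:
  polymer: 100/1.18 = 84.7458
  filler: 26.7/2.23 = 11.9731
  plasticizer: 27.8/1.03 = 26.9903
  zinc oxide: 7.3/5.6 = 1.3036
Sum of volumes = 125.0127
SG = 161.8 / 125.0127 = 1.294

SG = 1.294


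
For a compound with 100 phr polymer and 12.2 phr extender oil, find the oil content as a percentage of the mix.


Oil % = oil / (100 + oil) * 100
= 12.2 / (100 + 12.2) * 100
= 12.2 / 112.2 * 100
= 10.87%

10.87%


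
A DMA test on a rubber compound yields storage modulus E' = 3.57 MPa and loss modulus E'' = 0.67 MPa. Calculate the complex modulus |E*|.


|E*| = sqrt(E'^2 + E''^2)
= sqrt(3.57^2 + 0.67^2)
= sqrt(12.7449 + 0.4489)
= 3.632 MPa

3.632 MPa


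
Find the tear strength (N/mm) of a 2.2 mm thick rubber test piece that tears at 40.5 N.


Tear strength = force / thickness
= 40.5 / 2.2
= 18.41 N/mm

18.41 N/mm


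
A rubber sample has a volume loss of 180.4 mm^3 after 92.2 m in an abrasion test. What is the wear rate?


Rate = volume_loss / distance
= 180.4 / 92.2
= 1.957 mm^3/m

1.957 mm^3/m


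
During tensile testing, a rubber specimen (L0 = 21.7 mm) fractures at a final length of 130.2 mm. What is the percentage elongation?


Elongation = (Lf - L0) / L0 * 100
= (130.2 - 21.7) / 21.7 * 100
= 108.5 / 21.7 * 100
= 500.0%

500.0%


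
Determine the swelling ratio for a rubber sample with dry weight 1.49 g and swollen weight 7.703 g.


Q = W_swollen / W_dry
Q = 7.703 / 1.49
Q = 5.17

Q = 5.17


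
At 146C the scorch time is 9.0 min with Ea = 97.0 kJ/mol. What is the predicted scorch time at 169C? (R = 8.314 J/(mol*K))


Convert temperatures: T1 = 146 + 273.15 = 419.15 K, T2 = 169 + 273.15 = 442.15 K
ts2_new = 9.0 * exp(97000 / 8.314 * (1/442.15 - 1/419.15))
1/T2 - 1/T1 = -1.2410e-04
ts2_new = 2.12 min

2.12 min


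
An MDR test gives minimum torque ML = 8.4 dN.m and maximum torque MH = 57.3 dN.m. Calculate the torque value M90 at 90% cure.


M90 = ML + 0.9 * (MH - ML)
M90 = 8.4 + 0.9 * (57.3 - 8.4)
M90 = 8.4 + 0.9 * 48.9
M90 = 52.41 dN.m

52.41 dN.m


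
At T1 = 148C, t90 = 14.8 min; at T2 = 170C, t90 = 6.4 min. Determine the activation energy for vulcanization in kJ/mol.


T1 = 421.15 K, T2 = 443.15 K
1/T1 - 1/T2 = 1.1788e-04
ln(t1/t2) = ln(14.8/6.4) = 0.8383
Ea = 8.314 * 0.8383 / 1.1788e-04 = 59127.4959 J/mol
Ea = 59.13 kJ/mol

59.13 kJ/mol


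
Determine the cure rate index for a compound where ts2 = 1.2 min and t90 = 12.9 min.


CRI = 100 / (t90 - ts2)
= 100 / (12.9 - 1.2)
= 100 / 11.7
= 8.55 min^-1

8.55 min^-1


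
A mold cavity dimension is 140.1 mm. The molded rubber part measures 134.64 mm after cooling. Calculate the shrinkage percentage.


Shrinkage = (mold - part) / mold * 100
= (140.1 - 134.64) / 140.1 * 100
= 5.46 / 140.1 * 100
= 3.9%

3.9%


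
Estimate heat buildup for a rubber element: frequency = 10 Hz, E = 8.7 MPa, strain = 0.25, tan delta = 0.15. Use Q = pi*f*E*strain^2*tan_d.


Q = pi * f * E * strain^2 * tan_d
= pi * 10 * 8.7 * 0.25^2 * 0.15
= pi * 10 * 8.7 * 0.0625 * 0.15
= 2.5624

Q = 2.5624


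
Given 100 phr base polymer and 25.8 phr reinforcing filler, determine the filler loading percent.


Filler % = filler / (rubber + filler) * 100
= 25.8 / (100 + 25.8) * 100
= 25.8 / 125.8 * 100
= 20.51%

20.51%


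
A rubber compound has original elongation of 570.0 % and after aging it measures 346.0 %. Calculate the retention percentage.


Retention = aged / original * 100
= 346.0 / 570.0 * 100
= 60.7%

60.7%


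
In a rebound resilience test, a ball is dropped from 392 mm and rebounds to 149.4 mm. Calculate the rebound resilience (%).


Resilience = h_rebound / h_drop * 100
= 149.4 / 392 * 100
= 38.1%

38.1%


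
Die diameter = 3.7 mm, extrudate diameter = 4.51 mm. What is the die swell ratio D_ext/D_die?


Die swell ratio = D_extrudate / D_die
= 4.51 / 3.7
= 1.219

Die swell = 1.219


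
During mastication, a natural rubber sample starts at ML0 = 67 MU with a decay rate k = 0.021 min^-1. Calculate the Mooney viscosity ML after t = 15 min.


ML = ML0 * exp(-k * t)
ML = 67 * exp(-0.021 * 15)
ML = 67 * 0.7298
ML = 48.9 MU

48.9 MU


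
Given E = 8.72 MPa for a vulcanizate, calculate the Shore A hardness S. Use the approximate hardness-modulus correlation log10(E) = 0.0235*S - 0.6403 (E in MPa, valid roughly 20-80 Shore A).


log10(E) = 0.0235*S - 0.6403  =>  S = (log10(E) + 0.6403) / 0.0235
log10(8.72) = 0.940516
S = (0.940516 + 0.6403) / 0.0235 = 1.580816 / 0.0235
S = 67.3

Shore A = 67.3


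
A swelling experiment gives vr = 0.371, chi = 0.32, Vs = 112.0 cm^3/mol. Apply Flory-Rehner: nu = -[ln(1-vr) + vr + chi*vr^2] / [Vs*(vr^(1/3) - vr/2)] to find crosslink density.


ln(1 - vr) = ln(1 - 0.371) = -0.4636
Numerator = -((-0.4636) + 0.371 + 0.32 * 0.371^2) = 0.0486
Denominator = 112.0 * (0.371^(1/3) - 0.371/2) = 59.7018
nu = 0.0486 / 59.7018 = 8.1369e-04 mol/cm^3

8.1369e-04 mol/cm^3


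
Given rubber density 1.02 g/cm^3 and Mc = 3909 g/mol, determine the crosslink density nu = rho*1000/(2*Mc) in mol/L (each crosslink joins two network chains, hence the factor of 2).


nu = rho * 1000 / (2 * Mc)
nu = 1.02 * 1000 / (2 * 3909)
nu = 1020.0 / 7818
nu = 0.1305 mol/L

0.1305 mol/L


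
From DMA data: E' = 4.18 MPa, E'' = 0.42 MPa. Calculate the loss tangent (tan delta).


tan delta = E'' / E'
= 0.42 / 4.18
= 0.1005

tan delta = 0.1005


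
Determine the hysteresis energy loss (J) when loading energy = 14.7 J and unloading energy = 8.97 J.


Hysteresis loss = loading - unloading
= 14.7 - 8.97
= 5.73 J

5.73 J


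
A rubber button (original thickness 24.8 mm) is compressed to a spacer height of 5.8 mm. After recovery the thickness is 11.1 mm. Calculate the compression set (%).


CS = (t0 - recovered) / (t0 - ts) * 100
= (24.8 - 11.1) / (24.8 - 5.8) * 100
= 13.7 / 19.0 * 100
= 72.1%

72.1%


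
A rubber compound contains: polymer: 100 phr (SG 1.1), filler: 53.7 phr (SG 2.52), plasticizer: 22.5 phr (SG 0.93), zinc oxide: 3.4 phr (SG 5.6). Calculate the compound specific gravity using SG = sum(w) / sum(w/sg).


Sum of weights = 179.6
Volume contributions:
  polymer: 100/1.1 = 90.9091
  filler: 53.7/2.52 = 21.3095
  plasticizer: 22.5/0.93 = 24.1935
  zinc oxide: 3.4/5.6 = 0.6071
Sum of volumes = 137.0193
SG = 179.6 / 137.0193 = 1.311

SG = 1.311


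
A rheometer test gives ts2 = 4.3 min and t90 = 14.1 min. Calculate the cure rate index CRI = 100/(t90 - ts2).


CRI = 100 / (t90 - ts2)
= 100 / (14.1 - 4.3)
= 100 / 9.8
= 10.2 min^-1

10.2 min^-1


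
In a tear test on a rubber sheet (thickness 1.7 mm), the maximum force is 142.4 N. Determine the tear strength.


Tear strength = force / thickness
= 142.4 / 1.7
= 83.76 N/mm

83.76 N/mm


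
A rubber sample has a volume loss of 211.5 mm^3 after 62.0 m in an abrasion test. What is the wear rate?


Rate = volume_loss / distance
= 211.5 / 62.0
= 3.411 mm^3/m

3.411 mm^3/m


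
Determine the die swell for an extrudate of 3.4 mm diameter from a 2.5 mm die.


Die swell ratio = D_extrudate / D_die
= 3.4 / 2.5
= 1.36

Die swell = 1.36


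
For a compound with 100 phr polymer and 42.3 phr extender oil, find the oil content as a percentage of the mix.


Oil % = oil / (100 + oil) * 100
= 42.3 / (100 + 42.3) * 100
= 42.3 / 142.3 * 100
= 29.73%

29.73%


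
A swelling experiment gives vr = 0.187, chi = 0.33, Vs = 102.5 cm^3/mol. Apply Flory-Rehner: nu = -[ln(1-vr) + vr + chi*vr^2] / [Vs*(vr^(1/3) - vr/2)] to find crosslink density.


ln(1 - vr) = ln(1 - 0.187) = -0.2070
Numerator = -((-0.2070) + 0.187 + 0.33 * 0.187^2) = 0.0085
Denominator = 102.5 * (0.187^(1/3) - 0.187/2) = 49.0307
nu = 0.0085 / 49.0307 = 1.7304e-04 mol/cm^3

1.7304e-04 mol/cm^3


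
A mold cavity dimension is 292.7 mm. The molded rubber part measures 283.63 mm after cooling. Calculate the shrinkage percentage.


Shrinkage = (mold - part) / mold * 100
= (292.7 - 283.63) / 292.7 * 100
= 9.07 / 292.7 * 100
= 3.1%

3.1%


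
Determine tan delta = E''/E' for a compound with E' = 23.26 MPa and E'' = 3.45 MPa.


tan delta = E'' / E'
= 3.45 / 23.26
= 0.1483

tan delta = 0.1483


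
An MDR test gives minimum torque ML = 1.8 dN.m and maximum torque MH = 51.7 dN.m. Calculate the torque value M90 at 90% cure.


M90 = ML + 0.9 * (MH - ML)
M90 = 1.8 + 0.9 * (51.7 - 1.8)
M90 = 1.8 + 0.9 * 49.9
M90 = 46.71 dN.m

46.71 dN.m


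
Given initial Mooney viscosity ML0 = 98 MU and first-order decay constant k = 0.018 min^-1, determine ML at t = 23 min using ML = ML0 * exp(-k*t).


ML = ML0 * exp(-k * t)
ML = 98 * exp(-0.018 * 23)
ML = 98 * 0.6610
ML = 64.78 MU

64.78 MU


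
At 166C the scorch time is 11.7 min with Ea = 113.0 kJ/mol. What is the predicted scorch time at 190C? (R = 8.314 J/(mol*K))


Convert temperatures: T1 = 166 + 273.15 = 439.15 K, T2 = 190 + 273.15 = 463.15 K
ts2_new = 11.7 * exp(113000 / 8.314 * (1/463.15 - 1/439.15))
1/T2 - 1/T1 = -1.1800e-04
ts2_new = 2.35 min

2.35 min


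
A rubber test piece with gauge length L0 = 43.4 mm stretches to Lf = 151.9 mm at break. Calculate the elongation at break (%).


Elongation = (Lf - L0) / L0 * 100
= (151.9 - 43.4) / 43.4 * 100
= 108.5 / 43.4 * 100
= 250.0%

250.0%


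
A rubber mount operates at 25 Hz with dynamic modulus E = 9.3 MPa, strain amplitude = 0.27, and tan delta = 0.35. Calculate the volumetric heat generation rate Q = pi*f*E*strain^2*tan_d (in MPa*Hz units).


Q = pi * f * E * strain^2 * tan_d
= pi * 25 * 9.3 * 0.27^2 * 0.35
= pi * 25 * 9.3 * 0.0729 * 0.35
= 18.6367

Q = 18.6367


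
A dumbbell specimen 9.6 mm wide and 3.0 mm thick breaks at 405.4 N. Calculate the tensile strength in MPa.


Area = width * thickness = 9.6 * 3.0 = 28.8 mm^2
TS = force / area = 405.4 / 28.8 = 14.08 MPa

14.08 MPa


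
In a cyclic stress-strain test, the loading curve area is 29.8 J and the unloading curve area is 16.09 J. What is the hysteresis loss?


Hysteresis loss = loading - unloading
= 29.8 - 16.09
= 13.71 J

13.71 J


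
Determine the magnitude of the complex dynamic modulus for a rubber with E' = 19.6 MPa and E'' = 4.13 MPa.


|E*| = sqrt(E'^2 + E''^2)
= sqrt(19.6^2 + 4.13^2)
= sqrt(384.1600 + 17.0569)
= 20.03 MPa

20.03 MPa


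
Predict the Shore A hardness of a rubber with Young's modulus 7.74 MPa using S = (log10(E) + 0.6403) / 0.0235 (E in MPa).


log10(E) = 0.0235*S - 0.6403  =>  S = (log10(E) + 0.6403) / 0.0235
log10(7.74) = 0.888741
S = (0.888741 + 0.6403) / 0.0235 = 1.529041 / 0.0235
S = 65.1

Shore A = 65.1


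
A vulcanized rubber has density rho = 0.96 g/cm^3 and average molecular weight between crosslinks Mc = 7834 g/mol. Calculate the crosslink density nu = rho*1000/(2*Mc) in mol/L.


nu = rho * 1000 / (2 * Mc)
nu = 0.96 * 1000 / (2 * 7834)
nu = 960.0 / 15668
nu = 0.0613 mol/L

0.0613 mol/L


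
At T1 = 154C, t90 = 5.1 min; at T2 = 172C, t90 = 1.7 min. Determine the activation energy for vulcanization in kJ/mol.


T1 = 427.15 K, T2 = 445.15 K
1/T1 - 1/T2 = 9.4664e-05
ln(t1/t2) = ln(5.1/1.7) = 1.0986
Ea = 8.314 * 1.0986 / 9.4664e-05 = 96486.9895 J/mol
Ea = 96.49 kJ/mol

96.49 kJ/mol


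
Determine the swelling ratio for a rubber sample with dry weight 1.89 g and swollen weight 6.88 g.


Q = W_swollen / W_dry
Q = 6.88 / 1.89
Q = 3.64

Q = 3.64


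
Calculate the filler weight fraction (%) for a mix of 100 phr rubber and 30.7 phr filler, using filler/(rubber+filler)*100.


Filler % = filler / (rubber + filler) * 100
= 30.7 / (100 + 30.7) * 100
= 30.7 / 130.7 * 100
= 23.49%

23.49%


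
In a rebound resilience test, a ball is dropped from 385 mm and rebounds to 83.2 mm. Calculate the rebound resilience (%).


Resilience = h_rebound / h_drop * 100
= 83.2 / 385 * 100
= 21.6%

21.6%


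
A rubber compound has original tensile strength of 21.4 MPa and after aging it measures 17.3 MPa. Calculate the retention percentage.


Retention = aged / original * 100
= 17.3 / 21.4 * 100
= 80.8%

80.8%


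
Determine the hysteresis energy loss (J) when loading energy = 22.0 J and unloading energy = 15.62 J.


Hysteresis loss = loading - unloading
= 22.0 - 15.62
= 6.38 J

6.38 J


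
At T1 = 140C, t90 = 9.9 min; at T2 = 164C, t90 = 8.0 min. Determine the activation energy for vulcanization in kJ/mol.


T1 = 413.15 K, T2 = 437.15 K
1/T1 - 1/T2 = 1.3288e-04
ln(t1/t2) = ln(9.9/8.0) = 0.2131
Ea = 8.314 * 0.2131 / 1.3288e-04 = 13332.3480 J/mol
Ea = 13.33 kJ/mol

13.33 kJ/mol


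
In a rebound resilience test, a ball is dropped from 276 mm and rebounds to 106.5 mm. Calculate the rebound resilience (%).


Resilience = h_rebound / h_drop * 100
= 106.5 / 276 * 100
= 38.6%

38.6%


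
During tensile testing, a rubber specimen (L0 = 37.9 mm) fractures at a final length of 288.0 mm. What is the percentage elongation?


Elongation = (Lf - L0) / L0 * 100
= (288.0 - 37.9) / 37.9 * 100
= 250.1 / 37.9 * 100
= 659.9%

659.9%


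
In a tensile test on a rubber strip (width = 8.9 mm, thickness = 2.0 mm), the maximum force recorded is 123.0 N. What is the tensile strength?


Area = width * thickness = 8.9 * 2.0 = 17.8 mm^2
TS = force / area = 123.0 / 17.8 = 6.91 MPa

6.91 MPa


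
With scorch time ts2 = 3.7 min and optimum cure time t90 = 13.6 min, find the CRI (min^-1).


CRI = 100 / (t90 - ts2)
= 100 / (13.6 - 3.7)
= 100 / 9.9
= 10.1 min^-1

10.1 min^-1


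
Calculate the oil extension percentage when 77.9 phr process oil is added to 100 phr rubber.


Oil % = oil / (100 + oil) * 100
= 77.9 / (100 + 77.9) * 100
= 77.9 / 177.9 * 100
= 43.79%

43.79%


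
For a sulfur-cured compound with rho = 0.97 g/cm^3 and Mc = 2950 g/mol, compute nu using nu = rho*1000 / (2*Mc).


nu = rho * 1000 / (2 * Mc)
nu = 0.97 * 1000 / (2 * 2950)
nu = 970.0 / 5900
nu = 0.1644 mol/L

0.1644 mol/L


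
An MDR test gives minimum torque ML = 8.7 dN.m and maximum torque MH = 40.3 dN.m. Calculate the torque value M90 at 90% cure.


M90 = ML + 0.9 * (MH - ML)
M90 = 8.7 + 0.9 * (40.3 - 8.7)
M90 = 8.7 + 0.9 * 31.6
M90 = 37.14 dN.m

37.14 dN.m


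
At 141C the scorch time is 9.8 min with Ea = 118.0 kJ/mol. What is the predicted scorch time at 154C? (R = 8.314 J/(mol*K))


Convert temperatures: T1 = 141 + 273.15 = 414.15 K, T2 = 154 + 273.15 = 427.15 K
ts2_new = 9.8 * exp(118000 / 8.314 * (1/427.15 - 1/414.15))
1/T2 - 1/T1 = -7.3486e-05
ts2_new = 3.45 min

3.45 min


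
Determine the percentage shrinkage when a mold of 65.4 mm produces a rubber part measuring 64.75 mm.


Shrinkage = (mold - part) / mold * 100
= (65.4 - 64.75) / 65.4 * 100
= 0.65 / 65.4 * 100
= 0.99%

0.99%


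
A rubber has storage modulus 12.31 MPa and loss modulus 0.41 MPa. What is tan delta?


tan delta = E'' / E'
= 0.41 / 12.31
= 0.0333

tan delta = 0.0333


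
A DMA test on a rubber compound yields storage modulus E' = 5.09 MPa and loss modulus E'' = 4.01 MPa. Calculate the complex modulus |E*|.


|E*| = sqrt(E'^2 + E''^2)
= sqrt(5.09^2 + 4.01^2)
= sqrt(25.9081 + 16.0801)
= 6.48 MPa

6.48 MPa


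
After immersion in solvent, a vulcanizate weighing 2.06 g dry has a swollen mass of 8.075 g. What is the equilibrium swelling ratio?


Q = W_swollen / W_dry
Q = 8.075 / 2.06
Q = 3.92

Q = 3.92


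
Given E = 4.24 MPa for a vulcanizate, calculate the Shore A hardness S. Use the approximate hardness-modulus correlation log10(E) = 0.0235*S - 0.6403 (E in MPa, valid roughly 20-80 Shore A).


log10(E) = 0.0235*S - 0.6403  =>  S = (log10(E) + 0.6403) / 0.0235
log10(4.24) = 0.627366
S = (0.627366 + 0.6403) / 0.0235 = 1.267666 / 0.0235
S = 53.9

Shore A = 53.9


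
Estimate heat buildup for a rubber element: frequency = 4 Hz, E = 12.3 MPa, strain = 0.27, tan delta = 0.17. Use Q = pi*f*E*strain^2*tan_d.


Q = pi * f * E * strain^2 * tan_d
= pi * 4 * 12.3 * 0.27^2 * 0.17
= pi * 4 * 12.3 * 0.0729 * 0.17
= 1.9155

Q = 1.9155


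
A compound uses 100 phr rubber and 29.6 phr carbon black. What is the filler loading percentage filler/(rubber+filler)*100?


Filler % = filler / (rubber + filler) * 100
= 29.6 / (100 + 29.6) * 100
= 29.6 / 129.6 * 100
= 22.84%

22.84%


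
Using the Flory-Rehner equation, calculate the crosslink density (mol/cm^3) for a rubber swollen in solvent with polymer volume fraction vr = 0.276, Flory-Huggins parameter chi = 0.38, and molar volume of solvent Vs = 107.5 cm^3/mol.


ln(1 - vr) = ln(1 - 0.276) = -0.3230
Numerator = -((-0.3230) + 0.276 + 0.38 * 0.276^2) = 0.0180
Denominator = 107.5 * (0.276^(1/3) - 0.276/2) = 55.1564
nu = 0.0180 / 55.1564 = 3.2665e-04 mol/cm^3

3.2665e-04 mol/cm^3


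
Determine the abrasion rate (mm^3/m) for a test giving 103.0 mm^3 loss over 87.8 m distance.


Rate = volume_loss / distance
= 103.0 / 87.8
= 1.173 mm^3/m

1.173 mm^3/m


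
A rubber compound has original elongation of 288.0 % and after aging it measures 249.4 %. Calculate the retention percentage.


Retention = aged / original * 100
= 249.4 / 288.0 * 100
= 86.6%

86.6%


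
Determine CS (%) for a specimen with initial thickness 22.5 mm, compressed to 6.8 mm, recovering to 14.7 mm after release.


CS = (t0 - recovered) / (t0 - ts) * 100
= (22.5 - 14.7) / (22.5 - 6.8) * 100
= 7.8 / 15.7 * 100
= 49.7%

49.7%


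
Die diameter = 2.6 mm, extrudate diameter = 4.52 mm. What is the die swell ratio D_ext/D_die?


Die swell ratio = D_extrudate / D_die
= 4.52 / 2.6
= 1.738

Die swell = 1.738


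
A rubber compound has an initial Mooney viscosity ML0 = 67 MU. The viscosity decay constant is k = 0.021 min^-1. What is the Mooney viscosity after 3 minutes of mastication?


ML = ML0 * exp(-k * t)
ML = 67 * exp(-0.021 * 3)
ML = 67 * 0.9389
ML = 62.91 MU

62.91 MU


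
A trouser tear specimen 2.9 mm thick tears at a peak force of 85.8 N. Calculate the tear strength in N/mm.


Tear strength = force / thickness
= 85.8 / 2.9
= 29.59 N/mm

29.59 N/mm


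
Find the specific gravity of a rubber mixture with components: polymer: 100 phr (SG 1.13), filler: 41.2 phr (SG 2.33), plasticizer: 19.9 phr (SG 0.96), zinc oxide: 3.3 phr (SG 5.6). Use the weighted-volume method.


Sum of weights = 164.4
Volume contributions:
  polymer: 100/1.13 = 88.4956
  filler: 41.2/2.33 = 17.6824
  plasticizer: 19.9/0.96 = 20.7292
  zinc oxide: 3.3/5.6 = 0.5893
Sum of volumes = 127.4964
SG = 164.4 / 127.4964 = 1.289

SG = 1.289


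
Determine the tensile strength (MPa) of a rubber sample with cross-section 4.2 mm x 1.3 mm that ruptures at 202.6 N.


Area = width * thickness = 4.2 * 1.3 = 5.46 mm^2
TS = force / area = 202.6 / 5.46 = 37.11 MPa

37.11 MPa


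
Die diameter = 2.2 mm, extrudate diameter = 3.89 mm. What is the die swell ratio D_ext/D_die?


Die swell ratio = D_extrudate / D_die
= 3.89 / 2.2
= 1.768

Die swell = 1.768


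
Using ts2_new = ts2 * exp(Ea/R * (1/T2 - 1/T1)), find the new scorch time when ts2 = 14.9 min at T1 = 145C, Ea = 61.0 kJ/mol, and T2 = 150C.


Convert temperatures: T1 = 145 + 273.15 = 418.15 K, T2 = 150 + 273.15 = 423.15 K
ts2_new = 14.9 * exp(61000 / 8.314 * (1/423.15 - 1/418.15))
1/T2 - 1/T1 = -2.8258e-05
ts2_new = 12.11 min

12.11 min


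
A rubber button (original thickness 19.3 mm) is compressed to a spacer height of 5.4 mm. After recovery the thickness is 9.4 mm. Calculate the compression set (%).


CS = (t0 - recovered) / (t0 - ts) * 100
= (19.3 - 9.4) / (19.3 - 5.4) * 100
= 9.9 / 13.9 * 100
= 71.2%

71.2%
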